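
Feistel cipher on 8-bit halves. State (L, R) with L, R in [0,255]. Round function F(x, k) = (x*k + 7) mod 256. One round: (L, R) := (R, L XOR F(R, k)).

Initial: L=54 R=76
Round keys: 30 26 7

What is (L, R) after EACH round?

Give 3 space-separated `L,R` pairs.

Answer: 76,217 217,93 93,75

Derivation:
Round 1 (k=30): L=76 R=217
Round 2 (k=26): L=217 R=93
Round 3 (k=7): L=93 R=75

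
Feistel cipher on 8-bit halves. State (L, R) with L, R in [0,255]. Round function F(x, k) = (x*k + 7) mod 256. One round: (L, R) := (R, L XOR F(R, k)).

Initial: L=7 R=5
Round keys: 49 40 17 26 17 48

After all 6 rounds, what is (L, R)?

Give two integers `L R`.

Answer: 178 246

Derivation:
Round 1 (k=49): L=5 R=251
Round 2 (k=40): L=251 R=58
Round 3 (k=17): L=58 R=26
Round 4 (k=26): L=26 R=145
Round 5 (k=17): L=145 R=178
Round 6 (k=48): L=178 R=246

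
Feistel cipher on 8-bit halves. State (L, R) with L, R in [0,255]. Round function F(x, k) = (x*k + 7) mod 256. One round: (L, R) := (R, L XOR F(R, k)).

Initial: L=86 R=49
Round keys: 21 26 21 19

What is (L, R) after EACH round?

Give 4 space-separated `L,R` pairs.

Round 1 (k=21): L=49 R=90
Round 2 (k=26): L=90 R=26
Round 3 (k=21): L=26 R=115
Round 4 (k=19): L=115 R=138

Answer: 49,90 90,26 26,115 115,138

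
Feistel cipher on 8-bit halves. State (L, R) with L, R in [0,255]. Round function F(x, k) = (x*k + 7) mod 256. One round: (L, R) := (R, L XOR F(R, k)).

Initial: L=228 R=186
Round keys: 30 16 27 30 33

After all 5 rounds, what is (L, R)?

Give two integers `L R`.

Answer: 200 94

Derivation:
Round 1 (k=30): L=186 R=55
Round 2 (k=16): L=55 R=205
Round 3 (k=27): L=205 R=145
Round 4 (k=30): L=145 R=200
Round 5 (k=33): L=200 R=94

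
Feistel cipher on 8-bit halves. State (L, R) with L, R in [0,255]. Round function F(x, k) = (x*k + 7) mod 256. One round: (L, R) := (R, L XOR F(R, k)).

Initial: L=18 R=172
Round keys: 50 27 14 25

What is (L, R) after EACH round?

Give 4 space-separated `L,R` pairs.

Round 1 (k=50): L=172 R=141
Round 2 (k=27): L=141 R=74
Round 3 (k=14): L=74 R=158
Round 4 (k=25): L=158 R=63

Answer: 172,141 141,74 74,158 158,63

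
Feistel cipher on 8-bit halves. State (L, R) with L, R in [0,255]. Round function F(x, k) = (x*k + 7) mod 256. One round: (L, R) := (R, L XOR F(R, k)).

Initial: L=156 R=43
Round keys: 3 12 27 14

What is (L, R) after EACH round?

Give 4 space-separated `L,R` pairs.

Round 1 (k=3): L=43 R=20
Round 2 (k=12): L=20 R=220
Round 3 (k=27): L=220 R=47
Round 4 (k=14): L=47 R=69

Answer: 43,20 20,220 220,47 47,69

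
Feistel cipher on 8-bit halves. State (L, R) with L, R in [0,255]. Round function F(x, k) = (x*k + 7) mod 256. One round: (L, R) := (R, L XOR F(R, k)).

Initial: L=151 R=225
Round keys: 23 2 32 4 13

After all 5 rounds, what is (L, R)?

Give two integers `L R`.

Answer: 7 204

Derivation:
Round 1 (k=23): L=225 R=169
Round 2 (k=2): L=169 R=184
Round 3 (k=32): L=184 R=174
Round 4 (k=4): L=174 R=7
Round 5 (k=13): L=7 R=204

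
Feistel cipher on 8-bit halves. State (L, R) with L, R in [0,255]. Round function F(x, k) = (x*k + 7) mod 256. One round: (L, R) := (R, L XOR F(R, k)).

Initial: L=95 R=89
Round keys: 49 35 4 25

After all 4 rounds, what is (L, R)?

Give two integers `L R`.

Round 1 (k=49): L=89 R=79
Round 2 (k=35): L=79 R=141
Round 3 (k=4): L=141 R=116
Round 4 (k=25): L=116 R=214

Answer: 116 214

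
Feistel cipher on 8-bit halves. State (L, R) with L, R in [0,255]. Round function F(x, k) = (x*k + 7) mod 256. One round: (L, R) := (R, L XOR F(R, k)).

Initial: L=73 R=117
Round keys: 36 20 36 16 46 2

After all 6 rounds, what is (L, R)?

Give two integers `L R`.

Round 1 (k=36): L=117 R=50
Round 2 (k=20): L=50 R=154
Round 3 (k=36): L=154 R=157
Round 4 (k=16): L=157 R=77
Round 5 (k=46): L=77 R=64
Round 6 (k=2): L=64 R=202

Answer: 64 202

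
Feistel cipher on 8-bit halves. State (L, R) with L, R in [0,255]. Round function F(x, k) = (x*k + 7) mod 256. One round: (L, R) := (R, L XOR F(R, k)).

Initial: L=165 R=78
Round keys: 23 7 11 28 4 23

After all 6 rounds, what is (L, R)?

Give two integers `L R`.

Answer: 13 120

Derivation:
Round 1 (k=23): L=78 R=172
Round 2 (k=7): L=172 R=245
Round 3 (k=11): L=245 R=34
Round 4 (k=28): L=34 R=74
Round 5 (k=4): L=74 R=13
Round 6 (k=23): L=13 R=120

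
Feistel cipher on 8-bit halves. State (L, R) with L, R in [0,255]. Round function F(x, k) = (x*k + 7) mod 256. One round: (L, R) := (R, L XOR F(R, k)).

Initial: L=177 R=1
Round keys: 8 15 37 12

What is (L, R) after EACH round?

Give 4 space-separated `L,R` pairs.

Answer: 1,190 190,40 40,113 113,123

Derivation:
Round 1 (k=8): L=1 R=190
Round 2 (k=15): L=190 R=40
Round 3 (k=37): L=40 R=113
Round 4 (k=12): L=113 R=123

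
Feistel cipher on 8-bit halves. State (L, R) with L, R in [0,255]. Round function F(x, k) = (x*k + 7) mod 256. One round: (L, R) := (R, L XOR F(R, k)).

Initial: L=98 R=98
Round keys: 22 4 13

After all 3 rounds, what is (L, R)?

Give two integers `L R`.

Round 1 (k=22): L=98 R=17
Round 2 (k=4): L=17 R=41
Round 3 (k=13): L=41 R=13

Answer: 41 13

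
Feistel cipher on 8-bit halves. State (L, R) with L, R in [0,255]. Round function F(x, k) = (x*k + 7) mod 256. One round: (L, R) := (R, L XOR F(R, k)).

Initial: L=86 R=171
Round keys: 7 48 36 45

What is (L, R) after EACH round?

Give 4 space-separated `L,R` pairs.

Round 1 (k=7): L=171 R=226
Round 2 (k=48): L=226 R=204
Round 3 (k=36): L=204 R=85
Round 4 (k=45): L=85 R=52

Answer: 171,226 226,204 204,85 85,52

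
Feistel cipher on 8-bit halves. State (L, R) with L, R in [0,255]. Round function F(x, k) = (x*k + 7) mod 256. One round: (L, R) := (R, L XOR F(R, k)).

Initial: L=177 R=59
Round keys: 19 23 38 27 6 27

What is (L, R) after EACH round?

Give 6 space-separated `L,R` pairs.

Round 1 (k=19): L=59 R=217
Round 2 (k=23): L=217 R=189
Round 3 (k=38): L=189 R=204
Round 4 (k=27): L=204 R=54
Round 5 (k=6): L=54 R=135
Round 6 (k=27): L=135 R=114

Answer: 59,217 217,189 189,204 204,54 54,135 135,114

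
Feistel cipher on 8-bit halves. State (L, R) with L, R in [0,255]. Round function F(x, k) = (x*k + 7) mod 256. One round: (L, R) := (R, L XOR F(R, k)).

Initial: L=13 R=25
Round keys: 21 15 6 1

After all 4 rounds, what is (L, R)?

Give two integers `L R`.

Answer: 104 8

Derivation:
Round 1 (k=21): L=25 R=25
Round 2 (k=15): L=25 R=103
Round 3 (k=6): L=103 R=104
Round 4 (k=1): L=104 R=8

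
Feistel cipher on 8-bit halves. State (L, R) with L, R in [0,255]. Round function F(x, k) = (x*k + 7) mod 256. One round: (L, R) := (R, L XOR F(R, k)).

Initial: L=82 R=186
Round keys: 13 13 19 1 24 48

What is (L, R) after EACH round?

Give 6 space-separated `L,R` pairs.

Round 1 (k=13): L=186 R=43
Round 2 (k=13): L=43 R=140
Round 3 (k=19): L=140 R=64
Round 4 (k=1): L=64 R=203
Round 5 (k=24): L=203 R=79
Round 6 (k=48): L=79 R=28

Answer: 186,43 43,140 140,64 64,203 203,79 79,28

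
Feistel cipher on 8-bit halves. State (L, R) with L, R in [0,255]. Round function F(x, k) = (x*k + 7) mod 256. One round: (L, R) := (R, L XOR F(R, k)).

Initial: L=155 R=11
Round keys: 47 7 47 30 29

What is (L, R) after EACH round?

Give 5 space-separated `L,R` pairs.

Round 1 (k=47): L=11 R=151
Round 2 (k=7): L=151 R=35
Round 3 (k=47): L=35 R=227
Round 4 (k=30): L=227 R=130
Round 5 (k=29): L=130 R=34

Answer: 11,151 151,35 35,227 227,130 130,34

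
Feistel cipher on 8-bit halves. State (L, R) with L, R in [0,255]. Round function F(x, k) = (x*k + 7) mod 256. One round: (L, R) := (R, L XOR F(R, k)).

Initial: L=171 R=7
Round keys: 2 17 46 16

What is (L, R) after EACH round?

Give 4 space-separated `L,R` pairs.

Answer: 7,190 190,162 162,157 157,117

Derivation:
Round 1 (k=2): L=7 R=190
Round 2 (k=17): L=190 R=162
Round 3 (k=46): L=162 R=157
Round 4 (k=16): L=157 R=117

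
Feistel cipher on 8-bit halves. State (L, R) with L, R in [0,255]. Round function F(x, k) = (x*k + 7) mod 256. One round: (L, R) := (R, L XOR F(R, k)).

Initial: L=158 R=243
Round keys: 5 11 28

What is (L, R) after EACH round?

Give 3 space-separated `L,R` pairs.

Round 1 (k=5): L=243 R=88
Round 2 (k=11): L=88 R=60
Round 3 (k=28): L=60 R=207

Answer: 243,88 88,60 60,207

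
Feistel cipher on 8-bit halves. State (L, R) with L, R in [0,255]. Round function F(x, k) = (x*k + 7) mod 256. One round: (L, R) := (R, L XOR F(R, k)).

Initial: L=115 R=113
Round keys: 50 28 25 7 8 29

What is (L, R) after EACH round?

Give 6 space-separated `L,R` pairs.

Round 1 (k=50): L=113 R=106
Round 2 (k=28): L=106 R=238
Round 3 (k=25): L=238 R=47
Round 4 (k=7): L=47 R=190
Round 5 (k=8): L=190 R=216
Round 6 (k=29): L=216 R=193

Answer: 113,106 106,238 238,47 47,190 190,216 216,193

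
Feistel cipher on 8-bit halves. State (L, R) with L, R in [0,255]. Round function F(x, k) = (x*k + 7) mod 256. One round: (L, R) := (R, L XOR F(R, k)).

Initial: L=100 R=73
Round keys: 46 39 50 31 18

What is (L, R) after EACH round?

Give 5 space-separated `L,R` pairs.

Round 1 (k=46): L=73 R=65
Round 2 (k=39): L=65 R=167
Round 3 (k=50): L=167 R=228
Round 4 (k=31): L=228 R=4
Round 5 (k=18): L=4 R=171

Answer: 73,65 65,167 167,228 228,4 4,171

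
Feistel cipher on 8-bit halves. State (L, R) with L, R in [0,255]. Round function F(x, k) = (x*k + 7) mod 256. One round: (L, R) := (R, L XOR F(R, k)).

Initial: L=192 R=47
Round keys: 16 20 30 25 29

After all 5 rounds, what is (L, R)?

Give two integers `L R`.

Round 1 (k=16): L=47 R=55
Round 2 (k=20): L=55 R=124
Round 3 (k=30): L=124 R=184
Round 4 (k=25): L=184 R=131
Round 5 (k=29): L=131 R=102

Answer: 131 102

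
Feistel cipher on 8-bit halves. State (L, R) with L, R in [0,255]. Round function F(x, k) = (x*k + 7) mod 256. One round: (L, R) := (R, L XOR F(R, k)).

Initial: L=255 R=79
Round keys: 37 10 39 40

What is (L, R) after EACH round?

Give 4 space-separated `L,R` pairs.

Answer: 79,141 141,198 198,188 188,161

Derivation:
Round 1 (k=37): L=79 R=141
Round 2 (k=10): L=141 R=198
Round 3 (k=39): L=198 R=188
Round 4 (k=40): L=188 R=161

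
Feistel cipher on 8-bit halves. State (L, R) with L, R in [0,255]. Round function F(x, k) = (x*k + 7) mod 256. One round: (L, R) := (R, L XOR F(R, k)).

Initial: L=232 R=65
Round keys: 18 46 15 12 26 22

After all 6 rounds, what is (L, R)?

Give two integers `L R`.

Round 1 (k=18): L=65 R=113
Round 2 (k=46): L=113 R=20
Round 3 (k=15): L=20 R=66
Round 4 (k=12): L=66 R=11
Round 5 (k=26): L=11 R=103
Round 6 (k=22): L=103 R=234

Answer: 103 234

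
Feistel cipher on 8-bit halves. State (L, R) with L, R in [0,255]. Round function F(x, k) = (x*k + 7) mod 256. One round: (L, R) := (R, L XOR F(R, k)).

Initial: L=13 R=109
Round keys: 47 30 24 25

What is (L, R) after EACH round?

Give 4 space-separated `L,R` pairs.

Round 1 (k=47): L=109 R=7
Round 2 (k=30): L=7 R=180
Round 3 (k=24): L=180 R=224
Round 4 (k=25): L=224 R=83

Answer: 109,7 7,180 180,224 224,83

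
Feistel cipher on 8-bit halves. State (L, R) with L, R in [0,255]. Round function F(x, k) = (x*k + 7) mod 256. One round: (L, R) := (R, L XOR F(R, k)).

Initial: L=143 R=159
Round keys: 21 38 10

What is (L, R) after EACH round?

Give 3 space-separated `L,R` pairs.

Round 1 (k=21): L=159 R=157
Round 2 (k=38): L=157 R=202
Round 3 (k=10): L=202 R=118

Answer: 159,157 157,202 202,118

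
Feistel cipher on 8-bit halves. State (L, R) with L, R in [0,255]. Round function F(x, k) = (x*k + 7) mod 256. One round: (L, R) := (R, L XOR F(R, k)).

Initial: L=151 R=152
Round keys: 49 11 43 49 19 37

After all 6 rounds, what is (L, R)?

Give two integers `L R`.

Round 1 (k=49): L=152 R=136
Round 2 (k=11): L=136 R=71
Round 3 (k=43): L=71 R=124
Round 4 (k=49): L=124 R=132
Round 5 (k=19): L=132 R=175
Round 6 (k=37): L=175 R=214

Answer: 175 214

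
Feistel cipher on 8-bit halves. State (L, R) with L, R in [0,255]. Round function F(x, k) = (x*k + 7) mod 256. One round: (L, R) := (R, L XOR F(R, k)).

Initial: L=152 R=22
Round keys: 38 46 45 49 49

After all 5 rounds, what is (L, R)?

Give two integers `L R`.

Round 1 (k=38): L=22 R=211
Round 2 (k=46): L=211 R=231
Round 3 (k=45): L=231 R=113
Round 4 (k=49): L=113 R=79
Round 5 (k=49): L=79 R=87

Answer: 79 87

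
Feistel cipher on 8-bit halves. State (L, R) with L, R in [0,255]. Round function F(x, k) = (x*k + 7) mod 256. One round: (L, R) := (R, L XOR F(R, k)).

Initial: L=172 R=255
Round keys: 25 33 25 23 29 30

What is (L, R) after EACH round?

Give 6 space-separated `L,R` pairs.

Round 1 (k=25): L=255 R=66
Round 2 (k=33): L=66 R=118
Round 3 (k=25): L=118 R=207
Round 4 (k=23): L=207 R=214
Round 5 (k=29): L=214 R=138
Round 6 (k=30): L=138 R=229

Answer: 255,66 66,118 118,207 207,214 214,138 138,229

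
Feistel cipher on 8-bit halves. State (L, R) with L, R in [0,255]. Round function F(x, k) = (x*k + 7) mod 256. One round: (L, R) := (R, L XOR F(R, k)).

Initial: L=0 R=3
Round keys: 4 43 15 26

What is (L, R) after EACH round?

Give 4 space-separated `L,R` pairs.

Round 1 (k=4): L=3 R=19
Round 2 (k=43): L=19 R=59
Round 3 (k=15): L=59 R=111
Round 4 (k=26): L=111 R=118

Answer: 3,19 19,59 59,111 111,118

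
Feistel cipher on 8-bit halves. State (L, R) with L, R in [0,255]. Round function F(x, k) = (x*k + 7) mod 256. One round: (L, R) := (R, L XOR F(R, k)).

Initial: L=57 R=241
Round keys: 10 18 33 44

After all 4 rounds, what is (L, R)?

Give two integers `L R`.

Answer: 229 133

Derivation:
Round 1 (k=10): L=241 R=72
Round 2 (k=18): L=72 R=230
Round 3 (k=33): L=230 R=229
Round 4 (k=44): L=229 R=133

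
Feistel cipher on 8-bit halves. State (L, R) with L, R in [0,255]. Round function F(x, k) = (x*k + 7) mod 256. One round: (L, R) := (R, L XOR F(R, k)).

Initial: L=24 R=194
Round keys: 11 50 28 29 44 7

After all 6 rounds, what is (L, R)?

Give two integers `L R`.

Round 1 (k=11): L=194 R=69
Round 2 (k=50): L=69 R=67
Round 3 (k=28): L=67 R=30
Round 4 (k=29): L=30 R=46
Round 5 (k=44): L=46 R=241
Round 6 (k=7): L=241 R=176

Answer: 241 176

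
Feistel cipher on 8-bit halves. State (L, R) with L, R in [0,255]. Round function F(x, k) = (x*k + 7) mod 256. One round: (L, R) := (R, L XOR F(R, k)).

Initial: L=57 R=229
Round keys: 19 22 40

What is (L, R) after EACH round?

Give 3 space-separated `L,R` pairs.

Round 1 (k=19): L=229 R=63
Round 2 (k=22): L=63 R=148
Round 3 (k=40): L=148 R=24

Answer: 229,63 63,148 148,24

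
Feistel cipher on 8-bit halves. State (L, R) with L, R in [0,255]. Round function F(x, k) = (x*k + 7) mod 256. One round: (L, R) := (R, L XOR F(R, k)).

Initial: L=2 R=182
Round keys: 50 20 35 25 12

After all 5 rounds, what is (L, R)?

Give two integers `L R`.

Round 1 (k=50): L=182 R=145
Round 2 (k=20): L=145 R=237
Round 3 (k=35): L=237 R=255
Round 4 (k=25): L=255 R=3
Round 5 (k=12): L=3 R=212

Answer: 3 212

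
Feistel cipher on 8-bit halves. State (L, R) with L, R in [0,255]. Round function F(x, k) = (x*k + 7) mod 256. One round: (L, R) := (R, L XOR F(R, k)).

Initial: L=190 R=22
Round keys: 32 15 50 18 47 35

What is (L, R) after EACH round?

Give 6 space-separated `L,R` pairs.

Round 1 (k=32): L=22 R=121
Round 2 (k=15): L=121 R=8
Round 3 (k=50): L=8 R=238
Round 4 (k=18): L=238 R=203
Round 5 (k=47): L=203 R=162
Round 6 (k=35): L=162 R=230

Answer: 22,121 121,8 8,238 238,203 203,162 162,230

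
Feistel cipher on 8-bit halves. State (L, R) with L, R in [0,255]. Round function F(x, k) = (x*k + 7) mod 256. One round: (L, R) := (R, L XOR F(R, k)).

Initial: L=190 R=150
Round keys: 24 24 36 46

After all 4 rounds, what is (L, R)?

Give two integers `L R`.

Round 1 (k=24): L=150 R=169
Round 2 (k=24): L=169 R=73
Round 3 (k=36): L=73 R=226
Round 4 (k=46): L=226 R=234

Answer: 226 234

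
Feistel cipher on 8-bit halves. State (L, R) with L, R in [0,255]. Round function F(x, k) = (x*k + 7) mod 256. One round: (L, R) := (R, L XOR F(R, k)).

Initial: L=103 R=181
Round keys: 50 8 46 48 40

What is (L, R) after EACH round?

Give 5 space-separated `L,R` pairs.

Answer: 181,6 6,130 130,101 101,117 117,42

Derivation:
Round 1 (k=50): L=181 R=6
Round 2 (k=8): L=6 R=130
Round 3 (k=46): L=130 R=101
Round 4 (k=48): L=101 R=117
Round 5 (k=40): L=117 R=42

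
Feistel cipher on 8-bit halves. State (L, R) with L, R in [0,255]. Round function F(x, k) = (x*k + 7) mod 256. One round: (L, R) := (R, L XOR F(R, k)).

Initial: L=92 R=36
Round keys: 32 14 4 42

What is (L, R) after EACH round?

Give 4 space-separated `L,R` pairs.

Answer: 36,219 219,37 37,64 64,162

Derivation:
Round 1 (k=32): L=36 R=219
Round 2 (k=14): L=219 R=37
Round 3 (k=4): L=37 R=64
Round 4 (k=42): L=64 R=162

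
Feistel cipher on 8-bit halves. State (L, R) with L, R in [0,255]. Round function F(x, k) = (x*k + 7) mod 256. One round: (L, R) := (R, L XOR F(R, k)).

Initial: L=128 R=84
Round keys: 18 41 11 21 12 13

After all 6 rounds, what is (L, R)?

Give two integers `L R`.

Answer: 225 119

Derivation:
Round 1 (k=18): L=84 R=111
Round 2 (k=41): L=111 R=154
Round 3 (k=11): L=154 R=202
Round 4 (k=21): L=202 R=3
Round 5 (k=12): L=3 R=225
Round 6 (k=13): L=225 R=119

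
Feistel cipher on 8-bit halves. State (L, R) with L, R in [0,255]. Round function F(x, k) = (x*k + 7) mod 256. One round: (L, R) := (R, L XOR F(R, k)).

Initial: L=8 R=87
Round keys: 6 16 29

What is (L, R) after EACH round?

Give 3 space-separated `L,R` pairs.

Round 1 (k=6): L=87 R=25
Round 2 (k=16): L=25 R=192
Round 3 (k=29): L=192 R=222

Answer: 87,25 25,192 192,222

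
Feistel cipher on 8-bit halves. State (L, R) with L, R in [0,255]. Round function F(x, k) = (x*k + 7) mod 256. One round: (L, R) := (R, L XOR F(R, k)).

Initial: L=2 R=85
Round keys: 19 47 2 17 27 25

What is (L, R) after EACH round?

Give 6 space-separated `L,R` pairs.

Round 1 (k=19): L=85 R=84
Round 2 (k=47): L=84 R=38
Round 3 (k=2): L=38 R=7
Round 4 (k=17): L=7 R=88
Round 5 (k=27): L=88 R=72
Round 6 (k=25): L=72 R=87

Answer: 85,84 84,38 38,7 7,88 88,72 72,87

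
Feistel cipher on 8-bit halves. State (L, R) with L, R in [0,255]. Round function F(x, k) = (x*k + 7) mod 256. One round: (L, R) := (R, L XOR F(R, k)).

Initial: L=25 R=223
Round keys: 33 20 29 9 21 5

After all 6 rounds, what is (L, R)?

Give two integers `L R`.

Answer: 254 18

Derivation:
Round 1 (k=33): L=223 R=223
Round 2 (k=20): L=223 R=172
Round 3 (k=29): L=172 R=92
Round 4 (k=9): L=92 R=239
Round 5 (k=21): L=239 R=254
Round 6 (k=5): L=254 R=18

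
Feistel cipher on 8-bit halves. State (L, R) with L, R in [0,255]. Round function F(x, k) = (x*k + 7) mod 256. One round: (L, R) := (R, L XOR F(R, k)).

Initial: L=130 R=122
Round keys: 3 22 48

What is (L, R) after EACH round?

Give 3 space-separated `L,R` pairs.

Round 1 (k=3): L=122 R=247
Round 2 (k=22): L=247 R=59
Round 3 (k=48): L=59 R=224

Answer: 122,247 247,59 59,224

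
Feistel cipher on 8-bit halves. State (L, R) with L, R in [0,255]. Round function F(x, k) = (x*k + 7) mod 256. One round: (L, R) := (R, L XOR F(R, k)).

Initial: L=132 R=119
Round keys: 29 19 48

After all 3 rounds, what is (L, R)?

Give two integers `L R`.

Round 1 (k=29): L=119 R=6
Round 2 (k=19): L=6 R=14
Round 3 (k=48): L=14 R=161

Answer: 14 161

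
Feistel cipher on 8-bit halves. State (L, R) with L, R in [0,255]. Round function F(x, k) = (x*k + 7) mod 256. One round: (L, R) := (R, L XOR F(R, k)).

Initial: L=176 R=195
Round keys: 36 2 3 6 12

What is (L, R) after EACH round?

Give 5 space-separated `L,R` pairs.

Answer: 195,195 195,78 78,50 50,125 125,209

Derivation:
Round 1 (k=36): L=195 R=195
Round 2 (k=2): L=195 R=78
Round 3 (k=3): L=78 R=50
Round 4 (k=6): L=50 R=125
Round 5 (k=12): L=125 R=209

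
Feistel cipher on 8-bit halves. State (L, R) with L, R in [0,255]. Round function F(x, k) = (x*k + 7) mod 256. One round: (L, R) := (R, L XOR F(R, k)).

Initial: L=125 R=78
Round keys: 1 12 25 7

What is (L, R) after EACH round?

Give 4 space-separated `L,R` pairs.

Answer: 78,40 40,169 169,160 160,206

Derivation:
Round 1 (k=1): L=78 R=40
Round 2 (k=12): L=40 R=169
Round 3 (k=25): L=169 R=160
Round 4 (k=7): L=160 R=206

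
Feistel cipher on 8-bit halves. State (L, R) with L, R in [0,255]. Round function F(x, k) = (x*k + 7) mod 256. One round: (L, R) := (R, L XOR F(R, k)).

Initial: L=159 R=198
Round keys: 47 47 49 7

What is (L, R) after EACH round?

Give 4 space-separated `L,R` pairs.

Round 1 (k=47): L=198 R=254
Round 2 (k=47): L=254 R=111
Round 3 (k=49): L=111 R=184
Round 4 (k=7): L=184 R=96

Answer: 198,254 254,111 111,184 184,96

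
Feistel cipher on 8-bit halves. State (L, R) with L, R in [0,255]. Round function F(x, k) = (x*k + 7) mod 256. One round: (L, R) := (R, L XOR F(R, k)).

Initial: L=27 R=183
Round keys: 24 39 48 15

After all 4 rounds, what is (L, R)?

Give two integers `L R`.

Round 1 (k=24): L=183 R=52
Round 2 (k=39): L=52 R=68
Round 3 (k=48): L=68 R=243
Round 4 (k=15): L=243 R=0

Answer: 243 0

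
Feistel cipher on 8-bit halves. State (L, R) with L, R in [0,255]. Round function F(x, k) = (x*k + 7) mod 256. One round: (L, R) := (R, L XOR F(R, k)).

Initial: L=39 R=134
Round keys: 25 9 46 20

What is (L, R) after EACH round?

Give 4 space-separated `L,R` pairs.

Round 1 (k=25): L=134 R=58
Round 2 (k=9): L=58 R=151
Round 3 (k=46): L=151 R=19
Round 4 (k=20): L=19 R=20

Answer: 134,58 58,151 151,19 19,20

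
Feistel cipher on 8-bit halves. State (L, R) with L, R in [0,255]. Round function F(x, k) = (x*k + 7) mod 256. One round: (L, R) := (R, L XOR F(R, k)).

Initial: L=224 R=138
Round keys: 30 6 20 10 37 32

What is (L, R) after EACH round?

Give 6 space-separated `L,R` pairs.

Round 1 (k=30): L=138 R=211
Round 2 (k=6): L=211 R=115
Round 3 (k=20): L=115 R=208
Round 4 (k=10): L=208 R=84
Round 5 (k=37): L=84 R=251
Round 6 (k=32): L=251 R=51

Answer: 138,211 211,115 115,208 208,84 84,251 251,51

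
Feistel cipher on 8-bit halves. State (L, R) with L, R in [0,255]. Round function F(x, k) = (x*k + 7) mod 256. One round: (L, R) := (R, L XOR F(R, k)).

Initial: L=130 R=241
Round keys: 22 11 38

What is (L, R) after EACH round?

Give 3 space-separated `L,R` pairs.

Answer: 241,63 63,77 77,74

Derivation:
Round 1 (k=22): L=241 R=63
Round 2 (k=11): L=63 R=77
Round 3 (k=38): L=77 R=74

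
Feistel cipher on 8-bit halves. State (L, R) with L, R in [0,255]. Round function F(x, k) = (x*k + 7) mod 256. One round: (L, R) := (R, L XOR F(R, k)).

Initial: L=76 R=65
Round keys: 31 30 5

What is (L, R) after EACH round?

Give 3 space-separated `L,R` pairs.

Round 1 (k=31): L=65 R=170
Round 2 (k=30): L=170 R=178
Round 3 (k=5): L=178 R=43

Answer: 65,170 170,178 178,43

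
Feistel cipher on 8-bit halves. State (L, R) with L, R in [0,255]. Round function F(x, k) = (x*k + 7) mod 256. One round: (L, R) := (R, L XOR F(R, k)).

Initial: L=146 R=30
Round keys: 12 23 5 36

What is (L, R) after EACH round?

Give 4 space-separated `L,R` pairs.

Round 1 (k=12): L=30 R=253
Round 2 (k=23): L=253 R=220
Round 3 (k=5): L=220 R=174
Round 4 (k=36): L=174 R=163

Answer: 30,253 253,220 220,174 174,163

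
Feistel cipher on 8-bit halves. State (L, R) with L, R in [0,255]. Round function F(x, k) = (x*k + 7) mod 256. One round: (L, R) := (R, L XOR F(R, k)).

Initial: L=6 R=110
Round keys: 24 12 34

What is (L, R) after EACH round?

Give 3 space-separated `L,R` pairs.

Round 1 (k=24): L=110 R=81
Round 2 (k=12): L=81 R=189
Round 3 (k=34): L=189 R=112

Answer: 110,81 81,189 189,112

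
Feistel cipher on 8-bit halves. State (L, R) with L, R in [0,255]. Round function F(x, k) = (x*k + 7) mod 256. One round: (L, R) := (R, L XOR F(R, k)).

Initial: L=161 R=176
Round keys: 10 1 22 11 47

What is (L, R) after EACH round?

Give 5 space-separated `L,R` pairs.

Answer: 176,70 70,253 253,131 131,85 85,33

Derivation:
Round 1 (k=10): L=176 R=70
Round 2 (k=1): L=70 R=253
Round 3 (k=22): L=253 R=131
Round 4 (k=11): L=131 R=85
Round 5 (k=47): L=85 R=33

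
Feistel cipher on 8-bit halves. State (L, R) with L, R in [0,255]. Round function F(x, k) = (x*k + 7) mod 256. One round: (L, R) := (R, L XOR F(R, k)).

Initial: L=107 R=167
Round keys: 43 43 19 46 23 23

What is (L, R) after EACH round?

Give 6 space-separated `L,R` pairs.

Answer: 167,127 127,251 251,215 215,82 82,178 178,87

Derivation:
Round 1 (k=43): L=167 R=127
Round 2 (k=43): L=127 R=251
Round 3 (k=19): L=251 R=215
Round 4 (k=46): L=215 R=82
Round 5 (k=23): L=82 R=178
Round 6 (k=23): L=178 R=87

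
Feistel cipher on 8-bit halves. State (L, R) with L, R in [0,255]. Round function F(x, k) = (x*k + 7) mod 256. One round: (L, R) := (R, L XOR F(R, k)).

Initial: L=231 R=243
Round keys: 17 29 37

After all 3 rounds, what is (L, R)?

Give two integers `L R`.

Round 1 (k=17): L=243 R=205
Round 2 (k=29): L=205 R=179
Round 3 (k=37): L=179 R=43

Answer: 179 43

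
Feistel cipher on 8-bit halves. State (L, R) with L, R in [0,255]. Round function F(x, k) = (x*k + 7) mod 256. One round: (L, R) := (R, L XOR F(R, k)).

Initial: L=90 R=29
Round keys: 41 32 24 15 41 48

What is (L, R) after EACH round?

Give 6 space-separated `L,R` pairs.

Answer: 29,246 246,218 218,129 129,76 76,178 178,43

Derivation:
Round 1 (k=41): L=29 R=246
Round 2 (k=32): L=246 R=218
Round 3 (k=24): L=218 R=129
Round 4 (k=15): L=129 R=76
Round 5 (k=41): L=76 R=178
Round 6 (k=48): L=178 R=43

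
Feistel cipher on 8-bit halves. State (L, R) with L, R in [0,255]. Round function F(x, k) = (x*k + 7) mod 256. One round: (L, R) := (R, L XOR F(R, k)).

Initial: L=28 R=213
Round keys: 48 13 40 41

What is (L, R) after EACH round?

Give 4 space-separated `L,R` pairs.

Answer: 213,235 235,35 35,148 148,152

Derivation:
Round 1 (k=48): L=213 R=235
Round 2 (k=13): L=235 R=35
Round 3 (k=40): L=35 R=148
Round 4 (k=41): L=148 R=152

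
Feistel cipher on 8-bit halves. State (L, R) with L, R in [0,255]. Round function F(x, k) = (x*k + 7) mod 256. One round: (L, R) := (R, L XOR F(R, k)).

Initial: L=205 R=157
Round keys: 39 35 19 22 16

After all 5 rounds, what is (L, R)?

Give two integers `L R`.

Answer: 252 186

Derivation:
Round 1 (k=39): L=157 R=63
Round 2 (k=35): L=63 R=57
Round 3 (k=19): L=57 R=125
Round 4 (k=22): L=125 R=252
Round 5 (k=16): L=252 R=186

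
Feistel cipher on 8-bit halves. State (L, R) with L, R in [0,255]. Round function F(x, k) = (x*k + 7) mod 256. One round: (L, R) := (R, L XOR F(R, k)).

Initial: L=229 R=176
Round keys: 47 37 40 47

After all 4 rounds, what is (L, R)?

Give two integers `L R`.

Answer: 29 43

Derivation:
Round 1 (k=47): L=176 R=178
Round 2 (k=37): L=178 R=113
Round 3 (k=40): L=113 R=29
Round 4 (k=47): L=29 R=43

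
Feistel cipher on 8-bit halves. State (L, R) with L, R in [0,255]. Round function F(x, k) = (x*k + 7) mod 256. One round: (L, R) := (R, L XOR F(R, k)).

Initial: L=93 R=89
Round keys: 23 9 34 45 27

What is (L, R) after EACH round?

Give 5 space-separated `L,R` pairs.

Answer: 89,91 91,99 99,118 118,166 166,255

Derivation:
Round 1 (k=23): L=89 R=91
Round 2 (k=9): L=91 R=99
Round 3 (k=34): L=99 R=118
Round 4 (k=45): L=118 R=166
Round 5 (k=27): L=166 R=255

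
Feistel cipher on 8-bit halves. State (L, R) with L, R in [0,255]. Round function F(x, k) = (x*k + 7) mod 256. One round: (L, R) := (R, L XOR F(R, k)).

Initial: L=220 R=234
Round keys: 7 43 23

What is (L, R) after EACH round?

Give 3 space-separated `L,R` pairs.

Round 1 (k=7): L=234 R=177
Round 2 (k=43): L=177 R=40
Round 3 (k=23): L=40 R=46

Answer: 234,177 177,40 40,46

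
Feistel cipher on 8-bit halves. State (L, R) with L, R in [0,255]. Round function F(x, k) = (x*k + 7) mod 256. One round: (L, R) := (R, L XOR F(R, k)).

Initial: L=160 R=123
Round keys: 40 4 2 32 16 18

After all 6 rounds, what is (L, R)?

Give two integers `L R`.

Answer: 159 202

Derivation:
Round 1 (k=40): L=123 R=159
Round 2 (k=4): L=159 R=248
Round 3 (k=2): L=248 R=104
Round 4 (k=32): L=104 R=255
Round 5 (k=16): L=255 R=159
Round 6 (k=18): L=159 R=202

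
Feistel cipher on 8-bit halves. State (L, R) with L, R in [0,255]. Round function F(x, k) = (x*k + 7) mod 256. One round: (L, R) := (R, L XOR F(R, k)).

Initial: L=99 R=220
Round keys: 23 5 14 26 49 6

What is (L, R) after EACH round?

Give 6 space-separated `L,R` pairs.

Round 1 (k=23): L=220 R=168
Round 2 (k=5): L=168 R=147
Round 3 (k=14): L=147 R=185
Round 4 (k=26): L=185 R=66
Round 5 (k=49): L=66 R=16
Round 6 (k=6): L=16 R=37

Answer: 220,168 168,147 147,185 185,66 66,16 16,37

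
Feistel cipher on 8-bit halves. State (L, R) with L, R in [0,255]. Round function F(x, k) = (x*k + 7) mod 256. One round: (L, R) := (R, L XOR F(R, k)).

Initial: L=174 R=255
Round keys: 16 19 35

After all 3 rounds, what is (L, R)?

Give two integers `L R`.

Answer: 93 231

Derivation:
Round 1 (k=16): L=255 R=89
Round 2 (k=19): L=89 R=93
Round 3 (k=35): L=93 R=231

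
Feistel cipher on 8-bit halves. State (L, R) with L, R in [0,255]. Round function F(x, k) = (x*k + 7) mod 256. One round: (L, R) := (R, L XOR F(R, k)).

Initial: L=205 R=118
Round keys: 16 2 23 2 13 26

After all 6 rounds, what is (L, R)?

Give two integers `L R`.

Answer: 33 59

Derivation:
Round 1 (k=16): L=118 R=170
Round 2 (k=2): L=170 R=45
Round 3 (k=23): L=45 R=184
Round 4 (k=2): L=184 R=90
Round 5 (k=13): L=90 R=33
Round 6 (k=26): L=33 R=59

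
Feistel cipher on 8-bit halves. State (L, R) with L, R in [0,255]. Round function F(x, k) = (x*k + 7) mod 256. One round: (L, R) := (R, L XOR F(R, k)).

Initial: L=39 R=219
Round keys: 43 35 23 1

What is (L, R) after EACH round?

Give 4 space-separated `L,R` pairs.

Round 1 (k=43): L=219 R=247
Round 2 (k=35): L=247 R=23
Round 3 (k=23): L=23 R=239
Round 4 (k=1): L=239 R=225

Answer: 219,247 247,23 23,239 239,225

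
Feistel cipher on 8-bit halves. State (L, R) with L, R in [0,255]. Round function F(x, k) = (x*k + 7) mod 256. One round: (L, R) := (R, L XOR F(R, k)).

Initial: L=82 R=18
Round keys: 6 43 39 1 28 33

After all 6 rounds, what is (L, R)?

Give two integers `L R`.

Round 1 (k=6): L=18 R=33
Round 2 (k=43): L=33 R=128
Round 3 (k=39): L=128 R=166
Round 4 (k=1): L=166 R=45
Round 5 (k=28): L=45 R=85
Round 6 (k=33): L=85 R=209

Answer: 85 209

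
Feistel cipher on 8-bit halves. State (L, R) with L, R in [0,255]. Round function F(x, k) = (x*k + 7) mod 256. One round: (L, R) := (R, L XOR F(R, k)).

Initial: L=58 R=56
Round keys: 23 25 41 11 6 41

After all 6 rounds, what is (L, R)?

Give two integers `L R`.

Round 1 (k=23): L=56 R=53
Round 2 (k=25): L=53 R=12
Round 3 (k=41): L=12 R=198
Round 4 (k=11): L=198 R=133
Round 5 (k=6): L=133 R=227
Round 6 (k=41): L=227 R=231

Answer: 227 231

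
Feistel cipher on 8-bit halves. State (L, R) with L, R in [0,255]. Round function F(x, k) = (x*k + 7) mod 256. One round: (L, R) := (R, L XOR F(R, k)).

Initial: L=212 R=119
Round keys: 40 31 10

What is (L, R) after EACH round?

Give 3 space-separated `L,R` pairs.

Round 1 (k=40): L=119 R=75
Round 2 (k=31): L=75 R=107
Round 3 (k=10): L=107 R=126

Answer: 119,75 75,107 107,126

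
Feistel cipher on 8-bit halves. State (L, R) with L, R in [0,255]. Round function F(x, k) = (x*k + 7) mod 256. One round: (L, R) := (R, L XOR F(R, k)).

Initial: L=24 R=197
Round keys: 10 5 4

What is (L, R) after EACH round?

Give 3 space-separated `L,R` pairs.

Answer: 197,161 161,233 233,10

Derivation:
Round 1 (k=10): L=197 R=161
Round 2 (k=5): L=161 R=233
Round 3 (k=4): L=233 R=10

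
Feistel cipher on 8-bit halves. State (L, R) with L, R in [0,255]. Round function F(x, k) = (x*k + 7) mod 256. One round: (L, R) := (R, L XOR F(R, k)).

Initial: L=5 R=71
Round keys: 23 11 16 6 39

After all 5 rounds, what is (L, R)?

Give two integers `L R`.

Round 1 (k=23): L=71 R=109
Round 2 (k=11): L=109 R=241
Round 3 (k=16): L=241 R=122
Round 4 (k=6): L=122 R=18
Round 5 (k=39): L=18 R=191

Answer: 18 191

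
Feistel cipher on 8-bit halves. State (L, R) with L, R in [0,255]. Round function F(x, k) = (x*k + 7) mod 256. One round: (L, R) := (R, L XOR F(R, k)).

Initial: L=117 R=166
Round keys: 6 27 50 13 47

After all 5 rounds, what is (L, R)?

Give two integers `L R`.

Round 1 (k=6): L=166 R=158
Round 2 (k=27): L=158 R=23
Round 3 (k=50): L=23 R=27
Round 4 (k=13): L=27 R=113
Round 5 (k=47): L=113 R=221

Answer: 113 221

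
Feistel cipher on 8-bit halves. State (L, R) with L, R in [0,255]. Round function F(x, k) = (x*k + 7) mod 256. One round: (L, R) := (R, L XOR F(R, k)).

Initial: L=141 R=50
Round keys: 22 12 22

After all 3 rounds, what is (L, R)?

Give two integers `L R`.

Answer: 93 219

Derivation:
Round 1 (k=22): L=50 R=222
Round 2 (k=12): L=222 R=93
Round 3 (k=22): L=93 R=219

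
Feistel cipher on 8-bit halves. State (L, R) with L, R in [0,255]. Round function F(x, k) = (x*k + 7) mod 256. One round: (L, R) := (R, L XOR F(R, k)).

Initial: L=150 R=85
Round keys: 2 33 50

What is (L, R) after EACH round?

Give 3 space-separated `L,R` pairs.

Round 1 (k=2): L=85 R=39
Round 2 (k=33): L=39 R=91
Round 3 (k=50): L=91 R=234

Answer: 85,39 39,91 91,234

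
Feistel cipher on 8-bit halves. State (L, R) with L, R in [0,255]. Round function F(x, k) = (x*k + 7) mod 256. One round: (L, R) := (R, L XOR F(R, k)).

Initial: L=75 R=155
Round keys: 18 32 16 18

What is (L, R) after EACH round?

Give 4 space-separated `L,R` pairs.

Answer: 155,166 166,92 92,97 97,133

Derivation:
Round 1 (k=18): L=155 R=166
Round 2 (k=32): L=166 R=92
Round 3 (k=16): L=92 R=97
Round 4 (k=18): L=97 R=133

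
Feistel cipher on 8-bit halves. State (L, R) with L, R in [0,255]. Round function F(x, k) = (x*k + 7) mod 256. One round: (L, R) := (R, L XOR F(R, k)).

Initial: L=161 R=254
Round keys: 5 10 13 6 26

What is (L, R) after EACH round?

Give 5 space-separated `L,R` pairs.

Answer: 254,92 92,97 97,168 168,150 150,235

Derivation:
Round 1 (k=5): L=254 R=92
Round 2 (k=10): L=92 R=97
Round 3 (k=13): L=97 R=168
Round 4 (k=6): L=168 R=150
Round 5 (k=26): L=150 R=235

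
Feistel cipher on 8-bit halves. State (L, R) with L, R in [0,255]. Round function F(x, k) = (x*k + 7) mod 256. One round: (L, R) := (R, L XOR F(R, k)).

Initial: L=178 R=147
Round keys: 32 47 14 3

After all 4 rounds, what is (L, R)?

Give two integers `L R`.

Answer: 96 150

Derivation:
Round 1 (k=32): L=147 R=213
Round 2 (k=47): L=213 R=177
Round 3 (k=14): L=177 R=96
Round 4 (k=3): L=96 R=150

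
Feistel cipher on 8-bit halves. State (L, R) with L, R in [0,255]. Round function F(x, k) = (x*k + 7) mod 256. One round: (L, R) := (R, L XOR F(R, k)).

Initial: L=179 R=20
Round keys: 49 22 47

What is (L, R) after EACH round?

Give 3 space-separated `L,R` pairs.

Round 1 (k=49): L=20 R=104
Round 2 (k=22): L=104 R=227
Round 3 (k=47): L=227 R=220

Answer: 20,104 104,227 227,220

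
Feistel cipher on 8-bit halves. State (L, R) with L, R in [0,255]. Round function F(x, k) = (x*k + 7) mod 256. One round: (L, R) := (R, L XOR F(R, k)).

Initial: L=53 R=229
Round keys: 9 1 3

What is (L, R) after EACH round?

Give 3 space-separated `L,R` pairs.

Round 1 (k=9): L=229 R=33
Round 2 (k=1): L=33 R=205
Round 3 (k=3): L=205 R=79

Answer: 229,33 33,205 205,79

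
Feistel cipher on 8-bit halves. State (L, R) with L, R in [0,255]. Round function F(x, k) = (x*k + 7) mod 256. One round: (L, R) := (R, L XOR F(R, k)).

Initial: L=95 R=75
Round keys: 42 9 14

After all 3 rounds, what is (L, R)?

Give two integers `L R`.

Answer: 42 89

Derivation:
Round 1 (k=42): L=75 R=10
Round 2 (k=9): L=10 R=42
Round 3 (k=14): L=42 R=89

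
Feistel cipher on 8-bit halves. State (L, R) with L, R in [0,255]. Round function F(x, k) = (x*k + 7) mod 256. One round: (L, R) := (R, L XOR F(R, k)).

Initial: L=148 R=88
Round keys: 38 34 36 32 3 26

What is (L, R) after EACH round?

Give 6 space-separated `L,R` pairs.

Round 1 (k=38): L=88 R=131
Round 2 (k=34): L=131 R=53
Round 3 (k=36): L=53 R=248
Round 4 (k=32): L=248 R=50
Round 5 (k=3): L=50 R=101
Round 6 (k=26): L=101 R=123

Answer: 88,131 131,53 53,248 248,50 50,101 101,123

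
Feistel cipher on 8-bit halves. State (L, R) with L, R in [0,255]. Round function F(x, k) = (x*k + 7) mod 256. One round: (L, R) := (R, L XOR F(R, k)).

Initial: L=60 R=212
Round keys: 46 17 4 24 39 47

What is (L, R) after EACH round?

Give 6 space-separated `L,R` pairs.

Round 1 (k=46): L=212 R=35
Round 2 (k=17): L=35 R=142
Round 3 (k=4): L=142 R=28
Round 4 (k=24): L=28 R=41
Round 5 (k=39): L=41 R=90
Round 6 (k=47): L=90 R=164

Answer: 212,35 35,142 142,28 28,41 41,90 90,164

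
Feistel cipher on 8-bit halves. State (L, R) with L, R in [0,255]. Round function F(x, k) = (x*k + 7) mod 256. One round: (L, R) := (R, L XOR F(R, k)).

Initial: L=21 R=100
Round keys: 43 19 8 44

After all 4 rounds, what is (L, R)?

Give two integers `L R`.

Answer: 41 206

Derivation:
Round 1 (k=43): L=100 R=198
Round 2 (k=19): L=198 R=221
Round 3 (k=8): L=221 R=41
Round 4 (k=44): L=41 R=206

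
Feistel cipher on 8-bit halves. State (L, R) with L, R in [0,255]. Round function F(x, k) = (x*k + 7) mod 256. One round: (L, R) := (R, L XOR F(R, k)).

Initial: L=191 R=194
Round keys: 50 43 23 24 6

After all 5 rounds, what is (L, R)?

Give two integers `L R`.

Answer: 22 225

Derivation:
Round 1 (k=50): L=194 R=84
Round 2 (k=43): L=84 R=225
Round 3 (k=23): L=225 R=106
Round 4 (k=24): L=106 R=22
Round 5 (k=6): L=22 R=225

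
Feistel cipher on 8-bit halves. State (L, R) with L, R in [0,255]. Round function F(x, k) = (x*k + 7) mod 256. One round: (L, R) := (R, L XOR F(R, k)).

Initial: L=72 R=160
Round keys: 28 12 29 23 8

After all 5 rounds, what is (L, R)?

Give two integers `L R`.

Round 1 (k=28): L=160 R=207
Round 2 (k=12): L=207 R=27
Round 3 (k=29): L=27 R=217
Round 4 (k=23): L=217 R=157
Round 5 (k=8): L=157 R=54

Answer: 157 54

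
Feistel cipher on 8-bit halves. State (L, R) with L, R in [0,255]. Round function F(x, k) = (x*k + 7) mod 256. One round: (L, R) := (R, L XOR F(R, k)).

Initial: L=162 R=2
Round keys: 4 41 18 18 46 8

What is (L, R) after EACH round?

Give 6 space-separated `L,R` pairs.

Round 1 (k=4): L=2 R=173
Round 2 (k=41): L=173 R=190
Round 3 (k=18): L=190 R=206
Round 4 (k=18): L=206 R=61
Round 5 (k=46): L=61 R=51
Round 6 (k=8): L=51 R=162

Answer: 2,173 173,190 190,206 206,61 61,51 51,162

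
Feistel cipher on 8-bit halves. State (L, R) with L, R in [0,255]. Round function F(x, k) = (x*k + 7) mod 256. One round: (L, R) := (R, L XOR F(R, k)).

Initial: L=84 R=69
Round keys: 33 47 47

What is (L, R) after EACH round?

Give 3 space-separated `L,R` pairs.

Round 1 (k=33): L=69 R=184
Round 2 (k=47): L=184 R=138
Round 3 (k=47): L=138 R=229

Answer: 69,184 184,138 138,229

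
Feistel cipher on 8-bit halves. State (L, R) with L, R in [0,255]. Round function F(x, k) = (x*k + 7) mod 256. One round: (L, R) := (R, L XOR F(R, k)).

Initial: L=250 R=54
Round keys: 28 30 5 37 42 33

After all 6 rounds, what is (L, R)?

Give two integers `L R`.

Round 1 (k=28): L=54 R=21
Round 2 (k=30): L=21 R=75
Round 3 (k=5): L=75 R=107
Round 4 (k=37): L=107 R=53
Round 5 (k=42): L=53 R=210
Round 6 (k=33): L=210 R=44

Answer: 210 44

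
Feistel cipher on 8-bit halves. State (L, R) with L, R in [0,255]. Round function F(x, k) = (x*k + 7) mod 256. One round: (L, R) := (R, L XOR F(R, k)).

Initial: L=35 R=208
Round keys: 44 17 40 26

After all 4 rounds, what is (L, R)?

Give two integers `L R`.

Round 1 (k=44): L=208 R=228
Round 2 (k=17): L=228 R=251
Round 3 (k=40): L=251 R=219
Round 4 (k=26): L=219 R=190

Answer: 219 190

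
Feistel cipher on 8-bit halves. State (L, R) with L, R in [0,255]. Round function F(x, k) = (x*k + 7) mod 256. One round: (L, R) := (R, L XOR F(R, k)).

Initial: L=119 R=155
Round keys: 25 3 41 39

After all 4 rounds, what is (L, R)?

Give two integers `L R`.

Round 1 (k=25): L=155 R=93
Round 2 (k=3): L=93 R=133
Round 3 (k=41): L=133 R=9
Round 4 (k=39): L=9 R=227

Answer: 9 227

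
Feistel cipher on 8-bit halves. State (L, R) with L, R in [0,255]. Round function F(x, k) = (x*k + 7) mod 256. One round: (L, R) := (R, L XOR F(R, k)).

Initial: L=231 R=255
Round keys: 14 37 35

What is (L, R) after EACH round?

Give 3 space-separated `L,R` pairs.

Round 1 (k=14): L=255 R=30
Round 2 (k=37): L=30 R=162
Round 3 (k=35): L=162 R=51

Answer: 255,30 30,162 162,51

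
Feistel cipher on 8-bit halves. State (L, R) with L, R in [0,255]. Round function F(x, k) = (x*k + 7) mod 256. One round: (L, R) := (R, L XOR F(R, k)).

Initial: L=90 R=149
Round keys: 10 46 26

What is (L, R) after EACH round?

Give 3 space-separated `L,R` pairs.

Round 1 (k=10): L=149 R=131
Round 2 (k=46): L=131 R=4
Round 3 (k=26): L=4 R=236

Answer: 149,131 131,4 4,236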